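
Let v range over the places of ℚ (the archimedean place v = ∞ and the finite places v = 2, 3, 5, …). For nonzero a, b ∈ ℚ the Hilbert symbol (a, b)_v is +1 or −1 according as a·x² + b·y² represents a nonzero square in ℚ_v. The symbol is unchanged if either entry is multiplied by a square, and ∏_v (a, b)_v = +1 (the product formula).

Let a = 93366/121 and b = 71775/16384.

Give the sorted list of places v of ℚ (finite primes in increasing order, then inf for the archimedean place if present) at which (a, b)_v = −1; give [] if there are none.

Mod squares: a ≡ 10374, b ≡ 319. Check v ∈ {∞, 2, 3, 5, 7, 11, 13, 19, 29}.
v=29: a=29^0·(≡3), b=29^1·(≡19) mod 29; (3|29)=-1, (19|29)=-1; (−1)^{0·1·14}·(-1)^1·(-1)^0 = -1.
v=∞: 10374 > 0 and 319 > 0  ⇒  (a,b)_∞ = +1.
v=2: v_2(a)=1, v_2(b)=-14; units ≡ 3, 7 (mod 8); ε·ε+αω+βω = 1·1+1·0+-14·1 ≡ 1  ⇒  (a,b)_2 = -1.
v=19: a=19^1·(≡18), b=19^0·(≡2) mod 19; (18|19)=-1, (2|19)=-1; (−1)^{1·0·9}·(-1)^0·(-1)^1 = -1.
v=5: a=5^0·(≡1), b=5^2·(≡4) mod 5; (1|5)=+1, (4|5)=+1; (−1)^{0·2·2}·(+1)^2·(+1)^0 = +1.
v=13: a=13^1·(≡8), b=13^0·(≡7) mod 13; (8|13)=-1, (7|13)=-1; (−1)^{1·0·6}·(-1)^0·(-1)^1 = -1.
v=3: a=3^3·(≡2), b=3^2·(≡1) mod 3; (2|3)=-1, (1|3)=+1; (−1)^{3·2·1}·(-1)^2·(+1)^3 = +1.
v=11: a=11^-2·(≡9), b=11^1·(≡7) mod 11; (9|11)=+1, (7|11)=-1; (−1)^{-2·1·5}·(+1)^1·(-1)^-2 = +1.
v=7: a=7^1·(≡5), b=7^0·(≡1) mod 7; (5|7)=-1, (1|7)=+1; (−1)^{1·0·3}·(-1)^0·(+1)^1 = +1.
|Ram(10374, 319)| = 4, even; anisotropic at {2, 13, 19, 29}.

[2, 13, 19, 29]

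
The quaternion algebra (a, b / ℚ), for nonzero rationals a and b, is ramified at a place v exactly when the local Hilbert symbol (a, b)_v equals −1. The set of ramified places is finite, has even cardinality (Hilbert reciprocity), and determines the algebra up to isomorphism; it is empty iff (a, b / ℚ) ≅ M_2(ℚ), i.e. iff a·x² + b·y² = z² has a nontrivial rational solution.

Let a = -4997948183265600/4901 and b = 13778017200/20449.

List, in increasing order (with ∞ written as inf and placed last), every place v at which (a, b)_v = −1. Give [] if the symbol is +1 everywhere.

[2, 17, 19, 29, 41, 43]

Mod squares: a ≡ -96476649, b ≡ 13243. Check v ∈ {∞, 2, 3, 5, 11, 13, 17, 19, 29, 37, 41, 43}.
v=11: a=11^0·(≡7), b=11^-2·(≡6) mod 11; (7|11)=-1, (6|11)=-1; (−1)^{0·-2·5}·(-1)^-2·(-1)^0 = +1.
v=19: a=19^2·(≡2), b=19^1·(≡10) mod 19; (2|19)=-1, (10|19)=-1; (−1)^{2·1·9}·(-1)^1·(-1)^2 = -1.
v=29: a=29^-1·(≡12), b=29^0·(≡10) mod 29; (12|29)=-1, (10|29)=-1; (−1)^{-1·0·14}·(-1)^0·(-1)^-1 = -1.
v=17: a=17^3·(≡2), b=17^3·(≡11) mod 17; (2|17)=+1, (11|17)=-1; (−1)^{3·3·8}·(+1)^3·(-1)^3 = -1.
v=37: a=37^1·(≡31), b=37^0·(≡27) mod 37; (31|37)=-1, (27|37)=+1; (−1)^{1·0·18}·(-1)^0·(+1)^1 = +1.
v=13: a=13^-2·(≡3), b=13^-2·(≡3) mod 13; (3|13)=+1, (3|13)=+1; (−1)^{-2·-2·6}·(+1)^-2·(+1)^-2 = +1.
v=3: a=3^3·(≡1), b=3^2·(≡1) mod 3; (1|3)=+1, (1|3)=+1; (−1)^{3·2·1}·(+1)^2·(+1)^3 = +1.
v=43: a=43^1·(≡9), b=43^0·(≡37) mod 43; (9|43)=+1, (37|43)=-1; (−1)^{1·0·21}·(+1)^0·(-1)^1 = -1.
v=41: a=41^1·(≡28), b=41^1·(≡33) mod 41; (28|41)=-1, (33|41)=+1; (−1)^{1·1·20}·(-1)^1·(+1)^1 = -1.
v=2: v_2(a)=6, v_2(b)=4; units ≡ 7, 3 (mod 8); ε·ε+αω+βω = 1·1+6·1+4·0 ≡ 1  ⇒  (a,b)_2 = -1.
v=∞: -96476649 < 0 and 13243 > 0  ⇒  (a,b)_∞ = +1.
v=5: a=5^2·(≡1), b=5^2·(≡2) mod 5; (1|5)=+1, (2|5)=-1; (−1)^{2·2·2}·(+1)^2·(-1)^2 = +1.
Ram(-96476649, 13243) = {2, 17, 19, 29, 41, 43}; no ℚ_2-point on the conic.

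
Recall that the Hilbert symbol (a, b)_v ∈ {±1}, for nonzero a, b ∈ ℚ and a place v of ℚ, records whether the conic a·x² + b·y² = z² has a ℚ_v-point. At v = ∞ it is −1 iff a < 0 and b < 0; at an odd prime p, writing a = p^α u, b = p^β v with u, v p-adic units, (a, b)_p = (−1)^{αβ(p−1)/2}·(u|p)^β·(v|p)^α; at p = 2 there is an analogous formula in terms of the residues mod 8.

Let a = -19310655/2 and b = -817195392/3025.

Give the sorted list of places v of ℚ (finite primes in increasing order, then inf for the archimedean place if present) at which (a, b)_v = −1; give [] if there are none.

Mod squares: a ≡ -788190, b ≡ -157638. Check v ∈ {∞, 2, 3, 5, 7, 11, 13, 43, 47}.
v=13: a=13^1·(≡5), b=13^1·(≡12) mod 13; (5|13)=-1, (12|13)=+1; (−1)^{1·1·6}·(-1)^1·(+1)^1 = -1.
v=11: a=11^0·(≡5), b=11^-2·(≡3) mod 11; (5|11)=+1, (3|11)=+1; (−1)^{0·-2·5}·(+1)^-2·(+1)^0 = +1.
v=47: a=47^1·(≡28), b=47^1·(≡33) mod 47; (28|47)=+1, (33|47)=-1; (−1)^{1·1·23}·(+1)^1·(-1)^1 = +1.
v=43: a=43^1·(≡25), b=43^1·(≡34) mod 43; (25|43)=+1, (34|43)=-1; (−1)^{1·1·21}·(+1)^1·(-1)^1 = +1.
v=2: v_2(a)=-1, v_2(b)=7; units ≡ 1, 5 (mod 8); ε·ε+αω+βω = 0·0+-1·1+7·0 ≡ 1  ⇒  (a,b)_2 = -1.
v=∞: -788190 < 0 and -157638 < 0  ⇒  (a,b)_∞ = -1.
v=3: a=3^1·(≡1), b=3^5·(≡2) mod 3; (1|3)=+1, (2|3)=-1; (−1)^{1·5·1}·(+1)^5·(-1)^1 = +1.
v=7: a=7^2·(≡6), b=7^0·(≡1) mod 7; (6|7)=-1, (1|7)=+1; (−1)^{2·0·3}·(-1)^0·(+1)^2 = +1.
v=5: a=5^1·(≡2), b=5^-2·(≡3) mod 5; (2|5)=-1, (3|5)=-1; (−1)^{1·-2·2}·(-1)^-2·(-1)^1 = -1.
(-788190, -157638 / ℚ) ramifies at {2, 5, 13, ∞}: a division algebra.

[2, 5, 13, inf]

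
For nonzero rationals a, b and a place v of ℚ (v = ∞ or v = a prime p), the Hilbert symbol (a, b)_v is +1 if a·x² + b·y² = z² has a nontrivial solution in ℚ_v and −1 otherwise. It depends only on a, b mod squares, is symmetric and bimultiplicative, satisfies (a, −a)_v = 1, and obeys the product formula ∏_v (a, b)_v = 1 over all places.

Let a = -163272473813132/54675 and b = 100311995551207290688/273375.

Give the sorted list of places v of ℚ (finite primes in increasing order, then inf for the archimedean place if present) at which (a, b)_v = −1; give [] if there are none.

[2, 31, 43, 47]

Mod squares: a ≡ -83049, b ≡ 19995. Check v ∈ {∞, 2, 3, 5, 19, 31, 43, 47}.
v=2: v_2(a)=2, v_2(b)=6; units ≡ 7, 3 (mod 8); ε·ε+αω+βω = 1·1+2·1+6·0 ≡ 1  ⇒  (a,b)_2 = -1.
v=47: a=47^3·(≡29), b=47^4·(≡31) mod 47; (29|47)=-1, (31|47)=-1; (−1)^{3·4·23}·(-1)^4·(-1)^3 = -1.
v=31: a=31^1·(≡2), b=31^1·(≡2) mod 31; (2|31)=+1, (2|31)=+1; (−1)^{1·1·15}·(+1)^1·(+1)^1 = -1.
v=5: a=5^-2·(≡4), b=5^-3·(≡4) mod 5; (4|5)=+1, (4|5)=+1; (−1)^{-2·-3·2}·(+1)^-3·(+1)^-2 = +1.
v=43: a=43^2·(≡19), b=43^3·(≡6) mod 43; (19|43)=-1, (6|43)=+1; (−1)^{2·3·21}·(-1)^3·(+1)^2 = -1.
v=3: a=3^-7·(≡1), b=3^-7·(≡2) mod 3; (1|3)=+1, (2|3)=-1; (−1)^{-7·-7·1}·(+1)^-7·(-1)^-7 = +1.
v=∞: -83049 < 0 and 19995 > 0  ⇒  (a,b)_∞ = +1.
v=19: a=19^3·(≡3), b=19^4·(≡5) mod 19; (3|19)=-1, (5|19)=+1; (−1)^{3·4·9}·(-1)^4·(+1)^3 = +1.
|Ram(-83049, 19995)| = 4, even; anisotropic at {2, 31, 43, 47}.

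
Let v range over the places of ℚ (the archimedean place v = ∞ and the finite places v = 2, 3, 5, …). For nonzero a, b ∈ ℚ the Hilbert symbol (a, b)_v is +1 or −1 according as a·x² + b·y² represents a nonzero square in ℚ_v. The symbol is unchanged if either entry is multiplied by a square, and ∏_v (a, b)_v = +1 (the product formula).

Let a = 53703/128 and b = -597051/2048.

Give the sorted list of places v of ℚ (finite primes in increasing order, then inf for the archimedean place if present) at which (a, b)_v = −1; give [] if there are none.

[2, 7, 13, 17]

Mod squares: a ≡ 1326, b ≡ -182. Check v ∈ {∞, 2, 3, 7, 13, 17}.
v=17: a=17^1·(≡11), b=17^0·(≡5) mod 17; (11|17)=-1, (5|17)=-1; (−1)^{1·0·8}·(-1)^0·(-1)^1 = -1.
v=13: a=13^1·(≡8), b=13^1·(≡4) mod 13; (8|13)=-1, (4|13)=+1; (−1)^{1·1·6}·(-1)^1·(+1)^1 = -1.
v=∞: 1326 > 0 and -182 < 0  ⇒  (a,b)_∞ = +1.
v=3: a=3^5·(≡1), b=3^8·(≡1) mod 3; (1|3)=+1, (1|3)=+1; (−1)^{5·8·1}·(+1)^8·(+1)^5 = +1.
v=7: a=7^0·(≡3), b=7^1·(≡4) mod 7; (3|7)=-1, (4|7)=+1; (−1)^{0·1·3}·(-1)^1·(+1)^0 = -1.
v=2: v_2(a)=-7, v_2(b)=-11; units ≡ 7, 5 (mod 8); ε·ε+αω+βω = 1·0+-7·1+-11·0 ≡ 1  ⇒  (a,b)_2 = -1.
(1326, -182 / ℚ) ramifies at {2, 7, 13, 17}: a division algebra.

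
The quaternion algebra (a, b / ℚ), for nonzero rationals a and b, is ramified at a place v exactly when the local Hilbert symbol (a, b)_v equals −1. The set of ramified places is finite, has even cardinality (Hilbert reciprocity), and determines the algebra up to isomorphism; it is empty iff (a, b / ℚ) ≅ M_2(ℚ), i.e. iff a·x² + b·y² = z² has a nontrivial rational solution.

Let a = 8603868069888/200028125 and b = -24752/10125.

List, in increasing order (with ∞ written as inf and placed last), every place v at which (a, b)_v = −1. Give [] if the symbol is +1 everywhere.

[3, 7, 13, 17]

(a, b) ≡ (210, -7735) mod (ℚ^×)²; places V = {2, 3, 5, 7, 11, 13, 17, 23, ∞}.
(a,b)_7: α=1, u≡1; β=1, v≡2 (mod 7); (1|7)=+1, (2|7)=+1; sign (−1)^1·+1^1·+1^1 = -1.
(a,b)_5: α=-5, u≡2; β=-3, v≡3 (mod 5); (2|5)=-1, (3|5)=-1; sign (−1)^0·-1^-3·-1^-5 = +1.
(a,b)_13: α=2, u≡7; β=1, v≡3 (mod 13); (7|13)=-1, (3|13)=+1; sign (−1)^0·-1^1·+1^2 = -1.
(a,b)_23: α=-2, u≡18; β=0, v≡13 (mod 23); (18|23)=+1, (13|23)=+1; sign (−1)^0·+1^0·+1^-2 = +1.
(a,b)_17: α=2, u≡3; β=1, v≡4 (mod 17); (3|17)=-1, (4|17)=+1; sign (−1)^0·-1^1·+1^2 = -1.
(a,b)_2: α=23, β=4; u≡1, v≡1 (mod 8); ε(u)ε(v)=0·0, αω(v)=23·0, βω(u)=4·0; sum ≡ 0  ⇒  +1.
(a,b)_11: α=-2, u≡3; β=0, v≡4 (mod 11); (3|11)=+1, (4|11)=+1; sign (−1)^0·+1^0·+1^-2 = +1.
(a,b)_∞: sgn(210)=+, sgn(-7735)=−, so +1.
(a,b)_3: α=1, u≡1; β=-4, v≡2 (mod 3); (1|3)=+1, (2|3)=-1; sign (−1)^0·+1^-4·-1^1 = -1.
Ram(210, -7735) = {3, 7, 13, 17}; no ℚ_3-point on the conic.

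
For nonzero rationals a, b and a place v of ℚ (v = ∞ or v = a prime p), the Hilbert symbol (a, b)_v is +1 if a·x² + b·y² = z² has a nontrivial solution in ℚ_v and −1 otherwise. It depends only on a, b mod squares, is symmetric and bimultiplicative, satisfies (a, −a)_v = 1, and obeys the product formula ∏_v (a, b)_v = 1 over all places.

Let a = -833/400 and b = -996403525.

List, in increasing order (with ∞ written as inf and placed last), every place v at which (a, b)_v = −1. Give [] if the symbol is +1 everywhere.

(a, b) ≡ (-17, -39856141) mod (ℚ^×)²; places V = {2, 5, 7, 13, 17, 37, 41, 43, 47, ∞}.
(a,b)_13: α=0, u≡9; β=1, v≡2 (mod 13); (9|13)=+1, (2|13)=-1; sign (−1)^0·+1^1·-1^0 = +1.
(a,b)_47: α=0, u≡26; β=1, v≡27 (mod 47); (26|47)=-1, (27|47)=+1; sign (−1)^0·-1^1·+1^0 = -1.
(a,b)_37: α=0, u≡8; β=1, v≡33 (mod 37); (8|37)=-1, (33|37)=+1; sign (−1)^0·-1^1·+1^0 = -1.
(a,b)_∞: sgn(-17)=−, sgn(-39856141)=−, so -1.
(a,b)_43: α=0, u≡12; β=1, v≡9 (mod 43); (12|43)=-1, (9|43)=+1; sign (−1)^0·-1^1·+1^0 = -1.
(a,b)_7: α=2, u≡4; β=0, v≡2 (mod 7); (4|7)=+1, (2|7)=+1; sign (−1)^0·+1^0·+1^2 = +1.
(a,b)_2: α=-4, β=0; u≡7, v≡3 (mod 8); ε(u)ε(v)=1·1, αω(v)=-4·1, βω(u)=0·0; sum ≡ 1  ⇒  -1.
(a,b)_41: α=0, u≡30; β=1, v≡20 (mod 41); (30|41)=-1, (20|41)=+1; sign (−1)^0·-1^1·+1^0 = -1.
(a,b)_17: α=1, u≡4; β=0, v≡16 (mod 17); (4|17)=+1, (16|17)=+1; sign (−1)^0·+1^0·+1^1 = +1.
(a,b)_5: α=-2, u≡2; β=2, v≡4 (mod 5); (2|5)=-1, (4|5)=+1; sign (−1)^0·-1^2·+1^-2 = +1.
|Ram(-17, -39856141)| = 6, even; anisotropic at {2, 37, 41, 43, 47, ∞}.

[2, 37, 41, 43, 47, inf]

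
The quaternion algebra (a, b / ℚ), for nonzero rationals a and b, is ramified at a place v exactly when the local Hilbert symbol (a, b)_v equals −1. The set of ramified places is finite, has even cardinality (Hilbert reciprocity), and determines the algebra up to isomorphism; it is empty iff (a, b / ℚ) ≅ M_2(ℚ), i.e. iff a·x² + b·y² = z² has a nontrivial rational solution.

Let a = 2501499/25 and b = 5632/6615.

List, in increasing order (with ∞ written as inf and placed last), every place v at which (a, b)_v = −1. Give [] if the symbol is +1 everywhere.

(a, b) ≡ (51051, 330) mod (ℚ^×)²; places V = {2, 3, 5, 7, 11, 13, 17, ∞}.
(a,b)_3: α=1, u≡1; β=-3, v≡2 (mod 3); (1|3)=+1, (2|3)=-1; sign (−1)^1·+1^-3·-1^1 = +1.
(a,b)_11: α=1, u≡2; β=1, v≡7 (mod 11); (2|11)=-1, (7|11)=-1; sign (−1)^1·-1^1·-1^1 = -1.
(a,b)_17: α=1, u≡10; β=0, v≡11 (mod 17); (10|17)=-1, (11|17)=-1; sign (−1)^0·-1^0·-1^1 = -1.
(a,b)_7: α=3, u≡5; β=-2, v≡2 (mod 7); (5|7)=-1, (2|7)=+1; sign (−1)^0·-1^-2·+1^3 = +1.
(a,b)_13: α=1, u≡3; β=0, v≡5 (mod 13); (3|13)=+1, (5|13)=-1; sign (−1)^0·+1^0·-1^1 = -1.
(a,b)_5: α=-2, u≡4; β=-1, v≡4 (mod 5); (4|5)=+1, (4|5)=+1; sign (−1)^0·+1^-1·+1^-2 = +1.
(a,b)_2: α=0, β=9; u≡3, v≡5 (mod 8); ε(u)ε(v)=1·0, αω(v)=0·1, βω(u)=9·1; sum ≡ 1  ⇒  -1.
(a,b)_∞: sgn(51051)=+, sgn(330)=+, so +1.
(51051, 330 / ℚ) ramifies at {2, 11, 13, 17}: a division algebra.

[2, 11, 13, 17]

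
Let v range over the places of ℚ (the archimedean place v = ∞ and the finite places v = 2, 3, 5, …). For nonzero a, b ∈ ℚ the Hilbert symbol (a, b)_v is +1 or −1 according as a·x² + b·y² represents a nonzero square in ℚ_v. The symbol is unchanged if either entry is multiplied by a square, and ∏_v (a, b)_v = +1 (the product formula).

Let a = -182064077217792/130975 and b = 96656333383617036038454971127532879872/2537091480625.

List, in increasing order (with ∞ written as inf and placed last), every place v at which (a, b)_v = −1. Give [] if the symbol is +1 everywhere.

(a, b) ≡ (-176638, 130758) mod (ℚ^×)²; places V = {2, 3, 5, 7, 11, 13, 19, 29, 31, 37, ∞}.
(a,b)_31: α=-1, u≡24; β=1, v≡14 (mod 31); (24|31)=-1, (14|31)=+1; sign (−1)^1·-1^1·+1^-1 = +1.
(a,b)_13: α=-2, u≡11; β=-6, v≡3 (mod 13); (11|13)=-1, (3|13)=+1; sign (−1)^0·-1^-6·+1^-2 = +1.
(a,b)_∞: sgn(-176638)=−, sgn(130758)=+, so +1.
(a,b)_11: α=1, u≡2; β=2, v≡3 (mod 11); (2|11)=-1, (3|11)=+1; sign (−1)^0·-1^2·+1^1 = +1.
(a,b)_7: α=5, u≡1; β=12, v≡5 (mod 7); (1|7)=+1, (5|7)=-1; sign (−1)^0·+1^12·-1^5 = -1.
(a,b)_5: α=-2, u≡2; β=-4, v≡3 (mod 5); (2|5)=-1, (3|5)=-1; sign (−1)^0·-1^-4·-1^-2 = +1.
(a,b)_37: α=1, u≡30; β=3, v≡32 (mod 37); (30|37)=+1, (32|37)=-1; sign (−1)^0·+1^3·-1^1 = -1.
(a,b)_19: α=2, u≡7; β=5, v≡5 (mod 19); (7|19)=+1, (5|19)=+1; sign (−1)^0·+1^5·+1^2 = +1.
(a,b)_2: α=13, β=39; u≡1, v≡3 (mod 8); ε(u)ε(v)=0·1, αω(v)=13·1, βω(u)=39·0; sum ≡ 1  ⇒  -1.
(a,b)_3: α=2, u≡2; β=3, v≡2 (mod 3); (2|3)=-1, (2|3)=-1; sign (−1)^0·-1^3·-1^2 = -1.
(a,b)_29: α=0, u≡6; β=-2, v≡10 (mod 29); (6|29)=+1, (10|29)=-1; sign (−1)^0·+1^-2·-1^0 = +1.
(-176638, 130758 / ℚ) ramifies at {2, 3, 7, 37}: a division algebra.

[2, 3, 7, 37]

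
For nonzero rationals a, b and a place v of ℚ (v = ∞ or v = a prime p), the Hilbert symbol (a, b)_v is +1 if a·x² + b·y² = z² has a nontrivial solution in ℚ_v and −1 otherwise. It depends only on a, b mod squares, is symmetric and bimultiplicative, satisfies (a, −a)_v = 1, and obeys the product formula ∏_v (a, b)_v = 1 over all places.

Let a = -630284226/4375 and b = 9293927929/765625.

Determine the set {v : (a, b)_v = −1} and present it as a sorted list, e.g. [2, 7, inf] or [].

[7, 11, 13, 19]

(a, b) ≡ (-2624622, 3289) mod (ℚ^×)²; places V = {2, 3, 5, 7, 11, 13, 19, 23, 41, ∞}.
(a,b)_11: α=1, u≡2; β=1, v≡10 (mod 11); (2|11)=-1, (10|11)=-1; sign (−1)^1·-1^1·-1^1 = -1.
(a,b)_7: α=-1, u≡1; β=-2, v≡6 (mod 7); (1|7)=+1, (6|7)=-1; sign (−1)^0·+1^-2·-1^-1 = -1.
(a,b)_5: α=-4, u≡2; β=-6, v≡1 (mod 5); (2|5)=-1, (1|5)=+1; sign (−1)^0·-1^-6·+1^-4 = +1.
(a,b)_∞: sgn(-2624622)=−, sgn(3289)=+, so +1.
(a,b)_23: α=1, u≡2; β=1, v≡20 (mod 23); (2|23)=+1, (20|23)=-1; sign (−1)^1·+1^1·-1^1 = +1.
(a,b)_2: α=1, β=0; u≡1, v≡1 (mod 8); ε(u)ε(v)=0·0, αω(v)=1·0, βω(u)=0·0; sum ≡ 0  ⇒  +1.
(a,b)_41: α=2, u≡24; β=4, v≡40 (mod 41); (24|41)=-1, (40|41)=+1; sign (−1)^0·-1^4·+1^2 = +1.
(a,b)_19: α=1, u≡5; β=0, v≡10 (mod 19); (5|19)=+1, (10|19)=-1; sign (−1)^0·+1^0·-1^1 = -1.
(a,b)_3: α=1, u≡1; β=0, v≡1 (mod 3); (1|3)=+1, (1|3)=+1; sign (−1)^0·+1^0·+1^1 = +1.
(a,b)_13: α=1, u≡1; β=1, v≡6 (mod 13); (1|13)=+1, (6|13)=-1; sign (−1)^0·+1^1·-1^1 = -1.
|Ram(-2624622, 3289)| = 4, even; anisotropic at {7, 11, 13, 19}.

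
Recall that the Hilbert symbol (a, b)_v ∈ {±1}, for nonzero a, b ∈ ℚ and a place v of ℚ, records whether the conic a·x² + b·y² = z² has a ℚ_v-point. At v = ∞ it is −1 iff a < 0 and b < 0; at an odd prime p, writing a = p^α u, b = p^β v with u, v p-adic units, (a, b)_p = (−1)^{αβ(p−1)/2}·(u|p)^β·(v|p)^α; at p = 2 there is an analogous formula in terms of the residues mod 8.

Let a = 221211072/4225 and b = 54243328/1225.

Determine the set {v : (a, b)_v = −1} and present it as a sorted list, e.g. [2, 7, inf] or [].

[2, 17, 29, 41]

(a, b) ≡ (384047, 13243) mod (ℚ^×)²; places V = {2, 3, 5, 7, 13, 17, 19, 29, 41, ∞}.
(a,b)_3: α=2, u≡2; β=0, v≡1 (mod 3); (2|3)=-1, (1|3)=+1; sign (−1)^0·-1^0·+1^2 = +1.
(a,b)_2: α=6, β=12; u≡7, v≡3 (mod 8); ε(u)ε(v)=1·1, αω(v)=6·1, βω(u)=12·0; sum ≡ 1  ⇒  -1.
(a,b)_29: α=1, u≡2; β=0, v≡19 (mod 29); (2|29)=-1, (19|29)=-1; sign (−1)^0·-1^0·-1^1 = -1.
(a,b)_17: α=1, u≡8; β=1, v≡3 (mod 17); (8|17)=+1, (3|17)=-1; sign (−1)^0·+1^1·-1^1 = -1.
(a,b)_41: α=1, u≡19; β=1, v≡37 (mod 41); (19|41)=-1, (37|41)=+1; sign (−1)^0·-1^1·+1^1 = -1.
(a,b)_∞: sgn(384047)=+, sgn(13243)=+, so +1.
(a,b)_5: α=-2, u≡3; β=-2, v≡2 (mod 5); (3|5)=-1, (2|5)=-1; sign (−1)^0·-1^-2·-1^-2 = +1.
(a,b)_19: α=1, u≡11; β=1, v≡18 (mod 19); (11|19)=+1, (18|19)=-1; sign (−1)^1·+1^1·-1^1 = +1.
(a,b)_13: α=-2, u≡9; β=0, v≡3 (mod 13); (9|13)=+1, (3|13)=+1; sign (−1)^0·+1^0·+1^-2 = +1.
(a,b)_7: α=0, u≡3; β=-2, v≡5 (mod 7); (3|7)=-1, (5|7)=-1; sign (−1)^0·-1^-2·-1^0 = +1.
Ram(384047, 13243) = {2, 17, 29, 41}; no ℚ_2-point on the conic.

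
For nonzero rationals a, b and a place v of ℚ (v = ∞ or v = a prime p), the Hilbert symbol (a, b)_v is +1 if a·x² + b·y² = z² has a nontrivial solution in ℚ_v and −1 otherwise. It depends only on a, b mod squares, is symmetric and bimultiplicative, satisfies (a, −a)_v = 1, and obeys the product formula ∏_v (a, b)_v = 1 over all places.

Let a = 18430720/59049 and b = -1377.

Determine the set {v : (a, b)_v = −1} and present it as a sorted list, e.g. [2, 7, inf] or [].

[2, 5]

(a, b) ≡ (595, -17) mod (ℚ^×)²; places V = {2, 3, 5, 7, 11, 17, ∞}.
(a,b)_17: α=1, u≡13; β=1, v≡4 (mod 17); (13|17)=+1, (4|17)=+1; sign (−1)^0·+1^1·+1^1 = +1.
(a,b)_3: α=-10, u≡1; β=4, v≡1 (mod 3); (1|3)=+1, (1|3)=+1; sign (−1)^0·+1^4·+1^-10 = +1.
(a,b)_5: α=1, u≡1; β=0, v≡3 (mod 5); (1|5)=+1, (3|5)=-1; sign (−1)^0·+1^0·-1^1 = -1.
(a,b)_7: α=1, u≡2; β=0, v≡2 (mod 7); (2|7)=+1, (2|7)=+1; sign (−1)^0·+1^0·+1^1 = +1.
(a,b)_2: α=8, β=0; u≡3, v≡7 (mod 8); ε(u)ε(v)=1·1, αω(v)=8·0, βω(u)=0·1; sum ≡ 1  ⇒  -1.
(a,b)_11: α=2, u≡3; β=0, v≡9 (mod 11); (3|11)=+1, (9|11)=+1; sign (−1)^0·+1^0·+1^2 = +1.
(a,b)_∞: sgn(595)=+, sgn(-17)=−, so +1.
(595, -17 / ℚ) ramifies at {2, 5}: a division algebra.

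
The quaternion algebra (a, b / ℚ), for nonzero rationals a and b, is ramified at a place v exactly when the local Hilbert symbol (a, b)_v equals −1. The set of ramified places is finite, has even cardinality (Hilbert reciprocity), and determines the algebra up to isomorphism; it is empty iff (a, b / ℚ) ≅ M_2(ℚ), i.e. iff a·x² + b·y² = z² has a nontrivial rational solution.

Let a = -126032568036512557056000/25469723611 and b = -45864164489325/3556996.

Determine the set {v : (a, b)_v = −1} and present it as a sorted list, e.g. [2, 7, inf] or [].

(a, b) ≡ (-161159235, -795093) mod (ℚ^×)²; places V = {2, 3, 5, 7, 13, 17, 19, 23, 29, 31, 37, 41, 47, ∞}.
(a,b)_2: α=14, β=-2; u≡5, v≡3 (mod 8); ε(u)ε(v)=0·1, αω(v)=14·1, βω(u)=-2·1; sum ≡ 0  ⇒  +1.
(a,b)_23: α=2, u≡7; β=-2, v≡10 (mod 23); (7|23)=-1, (10|23)=-1; sign (−1)^0·-1^-2·-1^2 = +1.
(a,b)_19: α=-3, u≡12; β=1, v≡10 (mod 19); (12|19)=-1, (10|19)=-1; sign (−1)^1·-1^1·-1^-3 = -1.
(a,b)_17: α=1, u≡5; β=0, v≡3 (mod 17); (5|17)=-1, (3|17)=-1; sign (−1)^0·-1^0·-1^1 = -1.
(a,b)_5: α=3, u≡2; β=2, v≡2 (mod 5); (2|5)=-1, (2|5)=-1; sign (−1)^0·-1^2·-1^3 = -1.
(a,b)_13: α=4, u≡12; β=1, v≡10 (mod 13); (12|13)=+1, (10|13)=+1; sign (−1)^0·+1^1·+1^4 = +1.
(a,b)_∞: sgn(-161159235)=−, sgn(-795093)=−, so -1.
(a,b)_7: α=4, u≡1; β=4, v≡1 (mod 7); (1|7)=+1, (1|7)=+1; sign (−1)^0·+1^4·+1^4 = +1.
(a,b)_41: α=-2, u≡10; β=-2, v≡39 (mod 41); (10|41)=+1, (39|41)=+1; sign (−1)^0·+1^-2·+1^-2 = +1.
(a,b)_31: α=1, u≡13; β=2, v≡23 (mod 31); (13|31)=-1, (23|31)=-1; sign (−1)^0·-1^2·-1^1 = -1.
(a,b)_3: α=1, u≡1; β=1, v≡1 (mod 3); (1|3)=+1, (1|3)=+1; sign (−1)^1·+1^1·+1^1 = -1.
(a,b)_47: α=-2, u≡44; β=0, v≡21 (mod 47); (44|47)=-1, (21|47)=+1; sign (−1)^0·-1^0·+1^-2 = +1.
(a,b)_29: α=1, u≡11; β=1, v≡8 (mod 29); (11|29)=-1, (8|29)=-1; sign (−1)^0·-1^1·-1^1 = +1.
(a,b)_37: α=1, u≡24; β=1, v≡23 (mod 37); (24|37)=-1, (23|37)=-1; sign (−1)^0·-1^1·-1^1 = +1.
|Ram(-161159235, -795093)| = 6, even; anisotropic at {3, 5, 17, 19, 31, ∞}.

[3, 5, 17, 19, 31, inf]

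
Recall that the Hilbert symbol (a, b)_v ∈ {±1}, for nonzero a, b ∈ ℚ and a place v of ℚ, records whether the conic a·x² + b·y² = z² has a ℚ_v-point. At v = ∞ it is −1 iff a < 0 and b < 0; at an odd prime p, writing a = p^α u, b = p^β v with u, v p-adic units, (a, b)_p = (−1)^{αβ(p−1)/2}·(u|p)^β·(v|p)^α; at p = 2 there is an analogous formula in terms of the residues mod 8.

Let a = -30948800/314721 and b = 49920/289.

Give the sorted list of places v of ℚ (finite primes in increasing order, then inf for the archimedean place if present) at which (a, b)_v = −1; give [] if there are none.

(a, b) ≡ (-23, 195) mod (ℚ^×)²; places V = {2, 3, 5, 11, 13, 17, 23, 29, ∞}.
(a,b)_3: α=-2, u≡1; β=1, v≡2 (mod 3); (1|3)=+1, (2|3)=-1; sign (−1)^0·+1^1·-1^-2 = +1.
(a,b)_∞: sgn(-23)=−, sgn(195)=+, so +1.
(a,b)_17: α=-2, u≡6; β=-2, v≡8 (mod 17); (6|17)=-1, (8|17)=+1; sign (−1)^0·-1^-2·+1^-2 = +1.
(a,b)_29: α=2, u≡9; β=0, v≡18 (mod 29); (9|29)=+1, (18|29)=-1; sign (−1)^0·+1^0·-1^2 = +1.
(a,b)_2: α=6, β=8; u≡1, v≡3 (mod 8); ε(u)ε(v)=0·1, αω(v)=6·1, βω(u)=8·0; sum ≡ 0  ⇒  +1.
(a,b)_11: α=-2, u≡6; β=0, v≡8 (mod 11); (6|11)=-1, (8|11)=-1; sign (−1)^0·-1^0·-1^-2 = +1.
(a,b)_13: α=0, u≡10; β=1, v≡6 (mod 13); (10|13)=+1, (6|13)=-1; sign (−1)^0·+1^1·-1^0 = +1.
(a,b)_23: α=1, u≡7; β=0, v≡22 (mod 23); (7|23)=-1, (22|23)=-1; sign (−1)^0·-1^0·-1^1 = -1.
(a,b)_5: α=2, u≡3; β=1, v≡1 (mod 5); (3|5)=-1, (1|5)=+1; sign (−1)^0·-1^1·+1^2 = -1.
|Ram(-23, 195)| = 2, even; anisotropic at {5, 23}.

[5, 23]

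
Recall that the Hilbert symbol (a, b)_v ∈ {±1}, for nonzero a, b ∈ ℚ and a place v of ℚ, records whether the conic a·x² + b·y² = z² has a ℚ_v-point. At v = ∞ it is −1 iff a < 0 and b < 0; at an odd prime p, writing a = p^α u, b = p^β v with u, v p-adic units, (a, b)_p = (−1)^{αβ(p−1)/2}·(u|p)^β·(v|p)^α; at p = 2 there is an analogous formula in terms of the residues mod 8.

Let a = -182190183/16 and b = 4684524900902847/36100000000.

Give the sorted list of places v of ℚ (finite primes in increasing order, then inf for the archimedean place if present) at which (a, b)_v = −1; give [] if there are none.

(a, b) ≡ (-3718167, 47047) mod (ℚ^×)²; places V = {2, 3, 5, 7, 11, 13, 19, 29, 31, 37, 41, 43, 47, ∞}.
(a,b)_31: α=0, u≡20; β=2, v≡2 (mod 31); (20|31)=+1, (2|31)=+1; sign (−1)^0·+1^2·+1^0 = +1.
(a,b)_2: α=-4, β=-8; u≡1, v≡7 (mod 8); ε(u)ε(v)=0·1, αω(v)=-4·0, βω(u)=-8·0; sum ≡ 0  ⇒  +1.
(a,b)_41: α=1, u≡23; β=0, v≡21 (mod 41); (23|41)=+1, (21|41)=+1; sign (−1)^0·+1^0·+1^1 = +1.
(a,b)_19: α=1, u≡6; β=-2, v≡15 (mod 19); (6|19)=+1, (15|19)=-1; sign (−1)^0·+1^-2·-1^1 = -1.
(a,b)_11: α=0, u≡9; β=1, v≡9 (mod 11); (9|11)=+1, (9|11)=+1; sign (−1)^0·+1^1·+1^0 = +1.
(a,b)_37: α=1, u≡10; β=0, v≡2 (mod 37); (10|37)=+1, (2|37)=-1; sign (−1)^0·+1^0·-1^1 = -1.
(a,b)_43: α=1, u≡23; β=0, v≡3 (mod 43); (23|43)=+1, (3|43)=-1; sign (−1)^0·+1^0·-1^1 = -1.
(a,b)_7: α=2, u≡1; β=1, v≡2 (mod 7); (1|7)=+1, (2|7)=+1; sign (−1)^0·+1^1·+1^2 = +1.
(a,b)_29: α=0, u≡27; β=2, v≡25 (mod 29); (27|29)=-1, (25|29)=+1; sign (−1)^0·-1^2·+1^0 = +1.
(a,b)_5: α=0, u≡2; β=-8, v≡2 (mod 5); (2|5)=-1, (2|5)=-1; sign (−1)^0·-1^-8·-1^0 = +1.
(a,b)_47: α=0, u≡18; β=1, v≡16 (mod 47); (18|47)=+1, (16|47)=+1; sign (−1)^0·+1^1·+1^0 = +1.
(a,b)_3: α=1, u≡1; β=6, v≡1 (mod 3); (1|3)=+1, (1|3)=+1; sign (−1)^0·+1^6·+1^1 = +1.
(a,b)_13: α=0, u≡11; β=3, v≡6 (mod 13); (11|13)=-1, (6|13)=-1; sign (−1)^0·-1^3·-1^0 = -1.
(a,b)_∞: sgn(-3718167)=−, sgn(47047)=+, so +1.
Ram(-3718167, 47047) = {13, 19, 37, 43}; no ℚ_13-point on the conic.

[13, 19, 37, 43]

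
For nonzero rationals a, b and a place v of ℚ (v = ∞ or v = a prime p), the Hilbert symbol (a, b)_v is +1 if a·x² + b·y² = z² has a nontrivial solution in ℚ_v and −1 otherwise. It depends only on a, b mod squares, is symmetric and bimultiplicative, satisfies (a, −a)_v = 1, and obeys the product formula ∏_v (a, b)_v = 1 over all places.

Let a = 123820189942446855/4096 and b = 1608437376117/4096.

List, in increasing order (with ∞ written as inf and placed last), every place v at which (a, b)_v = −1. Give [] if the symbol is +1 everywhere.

Mod squares: a ≡ 53295, b ≡ 13. Check v ∈ {∞, 2, 3, 5, 11, 13, 17, 19}.
v=∞: 53295 > 0 and 13 > 0  ⇒  (a,b)_∞ = +1.
v=13: a=13^2·(≡6), b=13^1·(≡10) mod 13; (6|13)=-1, (10|13)=+1; (−1)^{2·1·6}·(-1)^1·(+1)^2 = -1.
v=17: a=17^3·(≡5), b=17^2·(≡16) mod 17; (5|17)=-1, (16|17)=+1; (−1)^{3·2·8}·(-1)^2·(+1)^3 = +1.
v=19: a=19^3·(≡10), b=19^2·(≡13) mod 19; (10|19)=-1, (13|19)=-1; (−1)^{3·2·9}·(-1)^2·(-1)^3 = -1.
v=5: a=5^1·(≡1), b=5^0·(≡2) mod 5; (1|5)=+1, (2|5)=-1; (−1)^{1·0·2}·(+1)^0·(-1)^1 = -1.
v=3: a=3^3·(≡2), b=3^4·(≡1) mod 3; (2|3)=-1, (1|3)=+1; (−1)^{3·4·1}·(-1)^4·(+1)^3 = +1.
v=11: a=11^5·(≡5), b=11^4·(≡10) mod 11; (5|11)=+1, (10|11)=-1; (−1)^{5·4·5}·(+1)^4·(-1)^5 = -1.
v=2: v_2(a)=-12, v_2(b)=-12; units ≡ 7, 5 (mod 8); ε·ε+αω+βω = 1·0+-12·1+-12·0 ≡ 0  ⇒  (a,b)_2 = +1.
Ram(53295, 13) = {5, 11, 13, 19}; no ℚ_5-point on the conic.

[5, 11, 13, 19]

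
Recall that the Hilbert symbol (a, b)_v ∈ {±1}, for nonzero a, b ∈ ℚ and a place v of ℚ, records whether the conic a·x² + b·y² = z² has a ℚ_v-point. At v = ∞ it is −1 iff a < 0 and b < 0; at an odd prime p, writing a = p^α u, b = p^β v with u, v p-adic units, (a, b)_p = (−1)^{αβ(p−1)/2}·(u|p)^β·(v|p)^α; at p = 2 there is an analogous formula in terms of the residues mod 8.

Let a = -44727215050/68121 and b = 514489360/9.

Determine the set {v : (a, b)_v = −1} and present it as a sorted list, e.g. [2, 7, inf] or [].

[5, 7, 11, 17]

Mod squares: a ≡ -4522, b ≡ 385. Check v ∈ {∞, 2, 3, 5, 7, 11, 17, 19, 29, 37}.
v=5: a=5^2·(≡3), b=5^1·(≡3) mod 5; (3|5)=-1, (3|5)=-1; (−1)^{2·1·2}·(-1)^1·(-1)^2 = -1.
v=11: a=11^0·(≡6), b=11^1·(≡10) mod 11; (6|11)=-1, (10|11)=-1; (−1)^{0·1·5}·(-1)^1·(-1)^0 = -1.
v=3: a=3^-4·(≡2), b=3^-2·(≡1) mod 3; (2|3)=-1, (1|3)=+1; (−1)^{-4·-2·1}·(-1)^-2·(+1)^-4 = +1.
v=∞: -4522 < 0 and 385 > 0  ⇒  (a,b)_∞ = +1.
v=17: a=17^3·(≡12), b=17^4·(≡12) mod 17; (12|17)=-1, (12|17)=-1; (−1)^{3·4·8}·(-1)^4·(-1)^3 = -1.
v=19: a=19^1·(≡17), b=19^0·(≡5) mod 19; (17|19)=+1, (5|19)=+1; (−1)^{1·0·9}·(+1)^0·(+1)^1 = +1.
v=37: a=37^2·(≡17), b=37^0·(≡24) mod 37; (17|37)=-1, (24|37)=-1; (−1)^{2·0·18}·(-1)^0·(-1)^2 = +1.
v=7: a=7^1·(≡5), b=7^1·(≡3) mod 7; (5|7)=-1, (3|7)=-1; (−1)^{1·1·3}·(-1)^1·(-1)^1 = -1.
v=2: v_2(a)=1, v_2(b)=4; units ≡ 3, 1 (mod 8); ε·ε+αω+βω = 1·0+1·0+4·1 ≡ 0  ⇒  (a,b)_2 = +1.
v=29: a=29^-2·(≡21), b=29^0·(≡11) mod 29; (21|29)=-1, (11|29)=-1; (−1)^{-2·0·14}·(-1)^0·(-1)^-2 = +1.
Ram(-4522, 385) = {5, 7, 11, 17}; no ℚ_5-point on the conic.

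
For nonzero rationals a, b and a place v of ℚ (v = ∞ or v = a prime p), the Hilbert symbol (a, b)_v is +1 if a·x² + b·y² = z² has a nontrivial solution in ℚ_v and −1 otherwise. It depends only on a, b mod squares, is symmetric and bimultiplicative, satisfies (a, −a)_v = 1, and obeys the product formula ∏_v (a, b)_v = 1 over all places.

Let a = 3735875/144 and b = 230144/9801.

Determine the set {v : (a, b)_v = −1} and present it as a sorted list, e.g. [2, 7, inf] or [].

Mod squares: a ≡ 1235, b ≡ 899. Check v ∈ {∞, 2, 3, 5, 11, 13, 19, 29, 31}.
v=31: a=31^0·(≡11), b=31^1·(≡3) mod 31; (11|31)=-1, (3|31)=-1; (−1)^{0·1·15}·(-1)^1·(-1)^0 = -1.
v=3: a=3^-2·(≡2), b=3^-4·(≡2) mod 3; (2|3)=-1, (2|3)=-1; (−1)^{-2·-4·1}·(-1)^-4·(-1)^-2 = +1.
v=13: a=13^1·(≡10), b=13^0·(≡8) mod 13; (10|13)=+1, (8|13)=-1; (−1)^{1·0·6}·(+1)^0·(-1)^1 = -1.
v=29: a=29^0·(≡21), b=29^1·(≡10) mod 29; (21|29)=-1, (10|29)=-1; (−1)^{0·1·14}·(-1)^1·(-1)^0 = -1.
v=5: a=5^3·(≡3), b=5^0·(≡4) mod 5; (3|5)=-1, (4|5)=+1; (−1)^{3·0·2}·(-1)^0·(+1)^3 = +1.
v=11: a=11^2·(≡9), b=11^-2·(≡6) mod 11; (9|11)=+1, (6|11)=-1; (−1)^{2·-2·5}·(+1)^-2·(-1)^2 = +1.
v=19: a=19^1·(≡15), b=19^0·(≡1) mod 19; (15|19)=-1, (1|19)=+1; (−1)^{1·0·9}·(-1)^0·(+1)^1 = +1.
v=∞: 1235 > 0 and 899 > 0  ⇒  (a,b)_∞ = +1.
v=2: v_2(a)=-4, v_2(b)=8; units ≡ 3, 3 (mod 8); ε·ε+αω+βω = 1·1+-4·1+8·1 ≡ 1  ⇒  (a,b)_2 = -1.
Ram(1235, 899) = {2, 13, 29, 31}; no ℚ_2-point on the conic.

[2, 13, 29, 31]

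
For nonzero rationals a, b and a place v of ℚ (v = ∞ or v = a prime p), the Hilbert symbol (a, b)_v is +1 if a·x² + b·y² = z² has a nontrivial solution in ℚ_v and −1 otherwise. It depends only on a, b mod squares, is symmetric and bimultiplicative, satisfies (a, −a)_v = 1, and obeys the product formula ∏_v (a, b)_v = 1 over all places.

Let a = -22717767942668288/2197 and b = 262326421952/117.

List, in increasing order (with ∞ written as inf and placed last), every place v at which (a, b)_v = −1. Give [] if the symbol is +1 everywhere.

[2, 7, 29, 37]

Mod squares: a ≡ -4198649, b ≡ 16211. Check v ∈ {∞, 2, 3, 7, 13, 29, 37, 43}.
v=13: a=13^-3·(≡4), b=13^-1·(≡4) mod 13; (4|13)=+1, (4|13)=+1; (−1)^{-3·-1·6}·(+1)^-1·(+1)^-3 = +1.
v=37: a=37^3·(≡32), b=37^2·(≡13) mod 37; (32|37)=-1, (13|37)=-1; (−1)^{3·2·18}·(-1)^2·(-1)^3 = -1.
v=∞: -4198649 < 0 and 16211 > 0  ⇒  (a,b)_∞ = +1.
v=43: a=43^1·(≡9), b=43^1·(≡18) mod 43; (9|43)=+1, (18|43)=-1; (−1)^{1·1·21}·(+1)^1·(-1)^1 = +1.
v=3: a=3^0·(≡1), b=3^-2·(≡2) mod 3; (1|3)=+1, (2|3)=-1; (−1)^{0·-2·1}·(+1)^-2·(-1)^0 = +1.
v=2: v_2(a)=20, v_2(b)=6; units ≡ 7, 3 (mod 8); ε·ε+αω+βω = 1·1+20·1+6·0 ≡ 1  ⇒  (a,b)_2 = -1.
v=7: a=7^3·(≡4), b=7^4·(≡5) mod 7; (4|7)=+1, (5|7)=-1; (−1)^{3·4·3}·(+1)^4·(-1)^3 = -1.
v=29: a=29^1·(≡9), b=29^1·(≡21) mod 29; (9|29)=+1, (21|29)=-1; (−1)^{1·1·14}·(+1)^1·(-1)^1 = -1.
(-4198649, 16211 / ℚ) ramifies at {2, 7, 29, 37}: a division algebra.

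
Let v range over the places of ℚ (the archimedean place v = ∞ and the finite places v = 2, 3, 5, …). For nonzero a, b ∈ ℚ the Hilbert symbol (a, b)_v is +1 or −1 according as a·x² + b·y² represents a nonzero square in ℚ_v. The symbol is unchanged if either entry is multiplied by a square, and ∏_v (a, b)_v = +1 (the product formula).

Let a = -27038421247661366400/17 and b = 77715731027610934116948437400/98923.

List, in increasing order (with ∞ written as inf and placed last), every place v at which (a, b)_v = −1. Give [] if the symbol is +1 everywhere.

Mod squares: a ≡ -46002, b ≡ 31695378. Check v ∈ {∞, 2, 3, 5, 11, 13, 17, 23, 31, 37, 41, 53}.
v=23: a=23^0·(≡17), b=23^-2·(≡11) mod 23; (17|23)=-1, (11|23)=-1; (−1)^{0·-2·11}·(-1)^-2·(-1)^0 = +1.
v=11: a=11^1·(≡4), b=11^-1·(≡5) mod 11; (4|11)=+1, (5|11)=+1; (−1)^{1·-1·5}·(+1)^-1·(+1)^1 = -1.
v=5: a=5^2·(≡2), b=5^2·(≡2) mod 5; (2|5)=-1, (2|5)=-1; (−1)^{2·2·2}·(-1)^2·(-1)^2 = +1.
v=31: a=31^2·(≡16), b=31^2·(≡23) mod 31; (16|31)=+1, (23|31)=-1; (−1)^{2·2·15}·(+1)^2·(-1)^2 = +1.
v=2: v_2(a)=7, v_2(b)=3; units ≡ 7, 1 (mod 8); ε·ε+αω+βω = 1·0+7·0+3·0 ≡ 0  ⇒  (a,b)_2 = +1.
v=13: a=13^4·(≡8), b=13^11·(≡2) mod 13; (8|13)=-1, (2|13)=-1; (−1)^{4·11·6}·(-1)^11·(-1)^4 = -1.
v=37: a=37^0·(≡34), b=37^2·(≡14) mod 37; (34|37)=+1, (14|37)=-1; (−1)^{0·2·18}·(+1)^2·(-1)^0 = +1.
v=∞: -46002 < 0 and 31695378 > 0  ⇒  (a,b)_∞ = +1.
v=41: a=41^1·(≡27), b=41^1·(≡6) mod 41; (27|41)=-1, (6|41)=-1; (−1)^{1·1·20}·(-1)^1·(-1)^1 = +1.
v=3: a=3^5·(≡2), b=3^3·(≡2) mod 3; (2|3)=-1, (2|3)=-1; (−1)^{5·3·1}·(-1)^3·(-1)^5 = -1.
v=53: a=53^2·(≡27), b=53^3·(≡48) mod 53; (27|53)=-1, (48|53)=-1; (−1)^{2·3·26}·(-1)^3·(-1)^2 = -1.
v=17: a=17^-1·(≡14), b=17^-1·(≡11) mod 17; (14|17)=-1, (11|17)=-1; (−1)^{-1·-1·8}·(-1)^-1·(-1)^-1 = +1.
Ram(-46002, 31695378) = {3, 11, 13, 53}; no ℚ_3-point on the conic.

[3, 11, 13, 53]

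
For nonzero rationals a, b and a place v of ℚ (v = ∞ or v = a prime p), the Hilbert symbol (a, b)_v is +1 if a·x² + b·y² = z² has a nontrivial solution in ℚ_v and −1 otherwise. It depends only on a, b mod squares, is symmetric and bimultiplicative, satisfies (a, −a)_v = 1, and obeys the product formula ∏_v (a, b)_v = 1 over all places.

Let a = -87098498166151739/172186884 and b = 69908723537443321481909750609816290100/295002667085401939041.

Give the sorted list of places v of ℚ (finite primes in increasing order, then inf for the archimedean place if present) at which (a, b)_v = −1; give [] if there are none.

(a, b) ≡ (-46139, 29) mod (ℚ^×)²; places V = {2, 3, 5, 7, 19, 23, 29, 31, 37, 41, 43, 47, ∞}.
(a,b)_∞: sgn(-46139)=−, sgn(29)=+, so +1.
(a,b)_5: α=0, u≡4; β=2, v≡4 (mod 5); (4|5)=+1, (4|5)=+1; sign (−1)^0·+1^2·+1^0 = +1.
(a,b)_3: α=-16, u≡1; β=-34, v≡2 (mod 3); (1|3)=+1, (2|3)=-1; sign (−1)^0·+1^-34·-1^-16 = +1.
(a,b)_7: α=0, u≡3; β=-2, v≡2 (mod 7); (3|7)=-1, (2|7)=+1; sign (−1)^0·-1^-2·+1^0 = +1.
(a,b)_43: α=1, u≡32; β=2, v≡22 (mod 43); (32|43)=-1, (22|43)=-1; sign (−1)^0·-1^2·-1^1 = -1.
(a,b)_37: α=1, u≡1; β=2, v≡32 (mod 37); (1|37)=+1, (32|37)=-1; sign (−1)^0·+1^2·-1^1 = -1.
(a,b)_47: α=2, u≡35; β=4, v≡20 (mod 47); (35|47)=-1, (20|47)=-1; sign (−1)^0·-1^4·-1^2 = +1.
(a,b)_23: α=2, u≡17; β=2, v≡13 (mod 23); (17|23)=-1, (13|23)=+1; sign (−1)^0·-1^2·+1^2 = +1.
(a,b)_31: α=2, u≡20; β=4, v≡23 (mod 31); (20|31)=+1, (23|31)=-1; sign (−1)^0·+1^4·-1^2 = +1.
(a,b)_41: α=2, u≡11; β=6, v≡3 (mod 41); (11|41)=-1, (3|41)=-1; sign (−1)^0·-1^6·-1^2 = +1.
(a,b)_29: α=1, u≡22; β=3, v≡20 (mod 29); (22|29)=+1, (20|29)=+1; sign (−1)^0·+1^3·+1^1 = +1.
(a,b)_19: α=0, u≡14; β=-2, v≡10 (mod 19); (14|19)=-1, (10|19)=-1; sign (−1)^0·-1^-2·-1^0 = +1.
(a,b)_2: α=-2, β=2; u≡5, v≡5 (mod 8); ε(u)ε(v)=0·0, αω(v)=-2·1, βω(u)=2·1; sum ≡ 0  ⇒  +1.
Ram(-46139, 29) = {37, 43}; no ℚ_37-point on the conic.

[37, 43]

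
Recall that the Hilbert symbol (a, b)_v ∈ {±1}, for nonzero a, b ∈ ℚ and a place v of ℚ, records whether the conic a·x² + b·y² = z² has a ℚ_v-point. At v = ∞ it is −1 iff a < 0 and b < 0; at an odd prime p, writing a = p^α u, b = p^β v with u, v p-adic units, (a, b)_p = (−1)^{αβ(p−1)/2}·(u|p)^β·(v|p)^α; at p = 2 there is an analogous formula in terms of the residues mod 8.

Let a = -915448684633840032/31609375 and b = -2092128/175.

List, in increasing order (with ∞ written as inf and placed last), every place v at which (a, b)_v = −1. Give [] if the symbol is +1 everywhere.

Mod squares: a ≡ -29526, b ≡ -915306. Check v ∈ {∞, 2, 3, 5, 7, 13, 17, 19, 31, 37}.
v=17: a=17^-2·(≡5), b=17^0·(≡9) mod 17; (5|17)=-1, (9|17)=+1; (−1)^{-2·0·8}·(-1)^0·(+1)^-2 = +1.
v=37: a=37^3·(≡7), b=37^1·(≡23) mod 37; (7|37)=+1, (23|37)=-1; (−1)^{3·1·18}·(+1)^1·(-1)^3 = -1.
v=2: v_2(a)=5, v_2(b)=5; units ≡ 5, 3 (mod 8); ε·ε+αω+βω = 0·1+5·1+5·1 ≡ 0  ⇒  (a,b)_2 = +1.
v=3: a=3^1·(≡1), b=3^1·(≡1) mod 3; (1|3)=+1, (1|3)=+1; (−1)^{1·1·1}·(+1)^1·(+1)^1 = -1.
v=∞: -29526 < 0 and -915306 < 0  ⇒  (a,b)_∞ = -1.
v=19: a=19^3·(≡1), b=19^1·(≡3) mod 19; (1|19)=+1, (3|19)=-1; (−1)^{3·1·9}·(+1)^1·(-1)^3 = +1.
v=31: a=31^2·(≡30), b=31^1·(≡17) mod 31; (30|31)=-1, (17|31)=-1; (−1)^{2·1·15}·(-1)^1·(-1)^2 = -1.
v=7: a=7^-1·(≡5), b=7^-1·(≡1) mod 7; (5|7)=-1, (1|7)=+1; (−1)^{-1·-1·3}·(-1)^-1·(+1)^-1 = +1.
v=5: a=5^-6·(≡1), b=5^-2·(≡1) mod 5; (1|5)=+1, (1|5)=+1; (−1)^{-6·-2·2}·(+1)^-2·(+1)^-6 = +1.
v=13: a=13^4·(≡1), b=13^0·(≡11) mod 13; (1|13)=+1, (11|13)=-1; (−1)^{4·0·6}·(+1)^0·(-1)^4 = +1.
|Ram(-29526, -915306)| = 4, even; anisotropic at {3, 31, 37, ∞}.

[3, 31, 37, inf]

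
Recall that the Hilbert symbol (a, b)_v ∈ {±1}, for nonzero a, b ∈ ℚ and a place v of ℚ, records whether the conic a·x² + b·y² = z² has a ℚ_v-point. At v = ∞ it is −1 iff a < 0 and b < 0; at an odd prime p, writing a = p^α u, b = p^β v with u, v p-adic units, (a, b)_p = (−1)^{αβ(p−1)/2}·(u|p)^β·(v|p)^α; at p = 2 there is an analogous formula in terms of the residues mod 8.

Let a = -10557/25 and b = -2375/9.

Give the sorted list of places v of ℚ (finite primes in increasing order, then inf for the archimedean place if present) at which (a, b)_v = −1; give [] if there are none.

[5, 17, 23, inf]

Mod squares: a ≡ -1173, b ≡ -95. Check v ∈ {∞, 2, 3, 5, 17, 19, 23}.
v=23: a=23^1·(≡12), b=23^0·(≡7) mod 23; (12|23)=+1, (7|23)=-1; (−1)^{1·0·11}·(+1)^0·(-1)^1 = -1.
v=∞: -1173 < 0 and -95 < 0  ⇒  (a,b)_∞ = -1.
v=19: a=19^0·(≡17), b=19^1·(≡3) mod 19; (17|19)=+1, (3|19)=-1; (−1)^{0·1·9}·(+1)^1·(-1)^0 = +1.
v=5: a=5^-2·(≡3), b=5^3·(≡4) mod 5; (3|5)=-1, (4|5)=+1; (−1)^{-2·3·2}·(-1)^3·(+1)^-2 = -1.
v=2: v_2(a)=0, v_2(b)=0; units ≡ 3, 1 (mod 8); ε·ε+αω+βω = 1·0+0·0+0·1 ≡ 0  ⇒  (a,b)_2 = +1.
v=3: a=3^3·(≡2), b=3^-2·(≡1) mod 3; (2|3)=-1, (1|3)=+1; (−1)^{3·-2·1}·(-1)^-2·(+1)^3 = +1.
v=17: a=17^1·(≡1), b=17^0·(≡10) mod 17; (1|17)=+1, (10|17)=-1; (−1)^{1·0·8}·(+1)^0·(-1)^1 = -1.
Ram(-1173, -95) = {5, 17, 23, ∞}; no ℚ_5-point on the conic.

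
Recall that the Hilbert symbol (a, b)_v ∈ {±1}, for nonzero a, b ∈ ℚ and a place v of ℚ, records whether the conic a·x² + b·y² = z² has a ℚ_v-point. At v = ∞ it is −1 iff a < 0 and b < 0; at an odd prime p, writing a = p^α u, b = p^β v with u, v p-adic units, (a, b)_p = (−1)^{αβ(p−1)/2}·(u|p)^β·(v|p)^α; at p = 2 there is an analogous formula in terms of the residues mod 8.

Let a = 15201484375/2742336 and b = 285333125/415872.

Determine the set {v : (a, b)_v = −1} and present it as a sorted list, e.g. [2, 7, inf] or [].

Mod squares: a ≡ 55, b ≡ 154. Check v ∈ {∞, 2, 3, 5, 7, 11, 19, 23}.
v=23: a=23^-2·(≡16), b=23^0·(≡18) mod 23; (16|23)=+1, (18|23)=+1; (−1)^{-2·0·11}·(+1)^0·(+1)^-2 = +1.
v=2: v_2(a)=-6, v_2(b)=-7; units ≡ 7, 5 (mod 8); ε·ε+αω+βω = 1·0+-6·1+-7·0 ≡ 0  ⇒  (a,b)_2 = +1.
v=7: a=7^2·(≡5), b=7^3·(≡1) mod 7; (5|7)=-1, (1|7)=+1; (−1)^{2·3·3}·(-1)^3·(+1)^2 = -1.
v=19: a=19^2·(≡4), b=19^-2·(≡3) mod 19; (4|19)=+1, (3|19)=-1; (−1)^{2·-2·9}·(+1)^-2·(-1)^2 = +1.
v=5: a=5^7·(≡4), b=5^4·(≡4) mod 5; (4|5)=+1, (4|5)=+1; (−1)^{7·4·2}·(+1)^4·(+1)^7 = +1.
v=11: a=11^1·(≡1), b=11^3·(≡3) mod 11; (1|11)=+1, (3|11)=+1; (−1)^{1·3·5}·(+1)^3·(+1)^1 = -1.
v=3: a=3^-4·(≡1), b=3^-2·(≡1) mod 3; (1|3)=+1, (1|3)=+1; (−1)^{-4·-2·1}·(+1)^-2·(+1)^-4 = +1.
v=∞: 55 > 0 and 154 > 0  ⇒  (a,b)_∞ = +1.
|Ram(55, 154)| = 2, even; anisotropic at {7, 11}.

[7, 11]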